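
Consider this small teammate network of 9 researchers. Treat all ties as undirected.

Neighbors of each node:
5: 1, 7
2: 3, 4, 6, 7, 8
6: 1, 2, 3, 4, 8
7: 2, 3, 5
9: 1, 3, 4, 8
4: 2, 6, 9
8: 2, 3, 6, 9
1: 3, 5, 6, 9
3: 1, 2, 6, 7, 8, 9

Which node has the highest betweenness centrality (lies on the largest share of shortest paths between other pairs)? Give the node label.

3

Unnormalized betweenness of each node: 1:241/60, 2:16/5, 3:259/60, 4:7/12, 5:1/2, 6:38/15, 7:67/30, 8:7/12, 9:61/30.
3 has the largest value, 259/60, making it the main broker — the node through which the most shortest paths run.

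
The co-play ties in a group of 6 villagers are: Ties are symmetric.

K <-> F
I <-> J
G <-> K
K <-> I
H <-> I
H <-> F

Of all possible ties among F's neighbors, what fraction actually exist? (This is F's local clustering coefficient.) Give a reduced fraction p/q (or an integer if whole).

F's neighbors: H and K (k = 2).
Possible neighbor pairs: C(2,2) = 1. Edges among them: none → e = 0.
Clustering(F) = 0/1.

0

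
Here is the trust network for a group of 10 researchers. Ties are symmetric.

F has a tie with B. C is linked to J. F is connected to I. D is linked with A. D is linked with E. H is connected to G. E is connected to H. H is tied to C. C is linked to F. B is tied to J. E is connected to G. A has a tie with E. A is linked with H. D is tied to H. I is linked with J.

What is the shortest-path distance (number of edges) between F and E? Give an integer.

One shortest route is F – C – H – E, which uses 3 edges, and at distance 2 from F we only reach {H, J}, which does not include E. So d(F,E) = 3.

3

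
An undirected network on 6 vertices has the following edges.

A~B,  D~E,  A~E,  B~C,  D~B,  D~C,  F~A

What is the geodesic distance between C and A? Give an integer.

One shortest route is C – B – A, which uses 2 edges, and C and A are not directly tied, so nothing shorter exists. So d(C,A) = 2.

2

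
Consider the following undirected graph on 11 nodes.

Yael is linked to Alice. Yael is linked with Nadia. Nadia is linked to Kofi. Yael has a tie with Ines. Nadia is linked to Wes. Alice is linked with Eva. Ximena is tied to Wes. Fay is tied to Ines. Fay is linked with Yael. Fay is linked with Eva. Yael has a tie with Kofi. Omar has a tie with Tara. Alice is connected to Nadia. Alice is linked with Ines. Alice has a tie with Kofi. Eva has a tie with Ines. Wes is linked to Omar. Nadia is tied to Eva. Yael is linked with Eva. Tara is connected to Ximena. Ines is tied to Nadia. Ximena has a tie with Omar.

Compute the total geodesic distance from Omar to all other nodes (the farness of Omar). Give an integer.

24

Distances from Omar: Alice:3, Eva:3, Fay:4, Ines:3, Kofi:3, Nadia:2, Tara:1, Wes:1, Ximena:1, Yael:3.
Sum = 3 + 3 + 4 + 3 + 3 + 2 + 1 + 1 + 1 + 3 = 24.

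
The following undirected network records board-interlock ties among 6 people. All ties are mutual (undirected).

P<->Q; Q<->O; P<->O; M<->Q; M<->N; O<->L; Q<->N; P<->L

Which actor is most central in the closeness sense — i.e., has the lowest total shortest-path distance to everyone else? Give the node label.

Farness (sum of distances to all others) for each node — L:10, M:9, N:9, O:7, P:7, Q:6.
The smallest farness is 6, for Q, so Q has the highest closeness.

Q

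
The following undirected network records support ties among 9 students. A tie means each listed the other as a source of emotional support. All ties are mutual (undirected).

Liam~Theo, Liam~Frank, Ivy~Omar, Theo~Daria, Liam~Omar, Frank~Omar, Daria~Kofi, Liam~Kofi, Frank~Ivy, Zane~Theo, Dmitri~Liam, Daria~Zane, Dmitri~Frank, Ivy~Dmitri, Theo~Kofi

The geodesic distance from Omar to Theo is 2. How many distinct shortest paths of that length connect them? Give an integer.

1

The shortest distance is 2, and the only length-2 path is Omar–Liam–Theo. So there is exactly 1 shortest path.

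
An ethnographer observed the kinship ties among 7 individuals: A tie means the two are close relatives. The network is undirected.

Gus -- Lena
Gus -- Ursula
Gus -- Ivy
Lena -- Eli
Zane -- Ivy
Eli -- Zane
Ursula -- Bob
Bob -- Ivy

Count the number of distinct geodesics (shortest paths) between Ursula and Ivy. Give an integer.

2

The shortest distance is 2. The length-2 paths are: Ursula–Gus–Ivy; Ursula–Bob–Ivy.
That gives 2 distinct shortest paths.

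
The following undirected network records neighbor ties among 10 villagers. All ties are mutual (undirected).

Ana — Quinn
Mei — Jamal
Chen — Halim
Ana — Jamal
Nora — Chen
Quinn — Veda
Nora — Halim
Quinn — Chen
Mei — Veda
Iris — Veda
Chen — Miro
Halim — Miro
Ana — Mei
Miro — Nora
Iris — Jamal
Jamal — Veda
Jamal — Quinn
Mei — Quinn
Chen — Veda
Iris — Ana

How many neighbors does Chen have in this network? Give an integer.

Chen is directly tied to Halim, Miro, Nora, Quinn, and Veda. That is 5 neighbors, so the degree of Chen is 5.

5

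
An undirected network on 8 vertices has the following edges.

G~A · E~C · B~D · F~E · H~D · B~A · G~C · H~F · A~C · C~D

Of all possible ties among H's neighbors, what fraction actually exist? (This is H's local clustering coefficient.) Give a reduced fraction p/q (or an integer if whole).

0

H's neighbors: D and F (k = 2).
Possible neighbor pairs: C(2,2) = 1. Edges among them: none → e = 0.
Clustering(H) = 0/1.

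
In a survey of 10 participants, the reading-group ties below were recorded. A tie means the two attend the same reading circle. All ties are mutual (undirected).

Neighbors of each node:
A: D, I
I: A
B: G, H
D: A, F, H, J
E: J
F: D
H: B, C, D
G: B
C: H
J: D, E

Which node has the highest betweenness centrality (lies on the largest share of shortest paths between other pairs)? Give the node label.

D

Unnormalized betweenness of each node: A:8, B:8, C:0, D:28, E:0, F:0, G:0, H:20, I:0, J:8.
D has the largest value, 28, making it the main broker — the node through which the most shortest paths run.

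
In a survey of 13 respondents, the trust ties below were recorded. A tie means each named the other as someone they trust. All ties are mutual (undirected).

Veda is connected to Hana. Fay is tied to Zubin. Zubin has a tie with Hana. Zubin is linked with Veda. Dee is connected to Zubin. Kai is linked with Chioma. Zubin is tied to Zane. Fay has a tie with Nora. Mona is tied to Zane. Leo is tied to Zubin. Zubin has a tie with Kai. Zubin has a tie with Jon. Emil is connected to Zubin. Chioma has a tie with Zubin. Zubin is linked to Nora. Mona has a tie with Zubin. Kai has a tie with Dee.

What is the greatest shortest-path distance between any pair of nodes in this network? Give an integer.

Eccentricity of each node (its greatest distance to any other): Chioma:2, Dee:2, Emil:2, Fay:2, Hana:2, Jon:2, Kai:2, Leo:2, Mona:2, Nora:2, Veda:2, Zane:2, Zubin:1.
The maximum eccentricity is 2, realized for instance by the pair Hana–Mona via Hana – Zubin – Mona. So the diameter is 2.

2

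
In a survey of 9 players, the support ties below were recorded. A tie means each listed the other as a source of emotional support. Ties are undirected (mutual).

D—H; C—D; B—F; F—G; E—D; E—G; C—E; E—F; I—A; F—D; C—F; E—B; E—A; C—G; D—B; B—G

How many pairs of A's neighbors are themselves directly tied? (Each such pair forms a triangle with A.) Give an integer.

0

A's neighbors are E and I, but none of them are tied to each other, so no triangle contains A.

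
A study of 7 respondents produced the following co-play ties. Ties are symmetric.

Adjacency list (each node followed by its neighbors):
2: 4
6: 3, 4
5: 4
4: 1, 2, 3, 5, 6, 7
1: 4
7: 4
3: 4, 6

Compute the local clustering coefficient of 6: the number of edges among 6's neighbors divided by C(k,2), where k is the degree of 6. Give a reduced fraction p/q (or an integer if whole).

1

6's neighbors: 3 and 4 (k = 2).
Possible neighbor pairs: C(2,2) = 1. Edges among them: 3–4 → e = 1.
Clustering(6) = 1/1.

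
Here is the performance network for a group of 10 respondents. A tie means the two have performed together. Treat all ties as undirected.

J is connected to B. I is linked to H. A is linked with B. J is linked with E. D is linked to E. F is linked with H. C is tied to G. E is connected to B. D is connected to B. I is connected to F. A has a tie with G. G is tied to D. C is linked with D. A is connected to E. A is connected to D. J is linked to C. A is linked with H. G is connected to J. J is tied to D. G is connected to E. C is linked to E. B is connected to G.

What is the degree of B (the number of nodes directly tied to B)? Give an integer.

5

B is directly tied to A, D, E, G, and J. That is 5 neighbors, so the degree of B is 5.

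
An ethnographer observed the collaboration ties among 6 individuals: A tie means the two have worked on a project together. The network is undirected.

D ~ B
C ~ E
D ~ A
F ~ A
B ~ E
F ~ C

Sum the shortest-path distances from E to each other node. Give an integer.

Distances from E: A:3, B:1, C:1, D:2, F:2.
Sum = 3 + 1 + 1 + 2 + 2 = 9.

9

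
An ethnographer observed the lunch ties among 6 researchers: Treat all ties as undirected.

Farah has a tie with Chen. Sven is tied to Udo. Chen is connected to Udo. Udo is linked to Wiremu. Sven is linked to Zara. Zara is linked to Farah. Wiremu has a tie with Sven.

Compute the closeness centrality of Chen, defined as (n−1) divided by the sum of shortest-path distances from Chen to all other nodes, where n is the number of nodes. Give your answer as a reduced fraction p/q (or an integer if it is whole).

Distances from Chen: Farah:1, Sven:2, Udo:1, Wiremu:2, Zara:2. Sum = 8.
n = 6, so closeness = 5/8.

5/8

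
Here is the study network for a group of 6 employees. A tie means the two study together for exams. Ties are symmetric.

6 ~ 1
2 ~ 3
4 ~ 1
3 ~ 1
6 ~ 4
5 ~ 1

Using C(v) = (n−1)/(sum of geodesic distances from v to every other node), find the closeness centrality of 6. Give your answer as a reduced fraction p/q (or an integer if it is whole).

5/9

Distances from 6: 1:1, 2:3, 3:2, 4:1, 5:2. Sum = 9.
n = 6, so closeness = 5/9.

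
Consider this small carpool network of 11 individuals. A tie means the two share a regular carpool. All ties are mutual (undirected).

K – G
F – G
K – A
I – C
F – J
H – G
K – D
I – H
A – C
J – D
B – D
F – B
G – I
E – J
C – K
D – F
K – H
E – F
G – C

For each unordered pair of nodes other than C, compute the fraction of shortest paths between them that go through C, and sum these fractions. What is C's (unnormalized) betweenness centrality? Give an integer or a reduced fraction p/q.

8/3

Pairs whose geodesics pass through C — D–I: 1/4; F–A: 1/3; E–A: 1/4; A–I: 1; A–G: 1/2; I–K: 1/3.
All other pairs contribute 0.
Summing the contributions gives betweenness(C) = 8/3.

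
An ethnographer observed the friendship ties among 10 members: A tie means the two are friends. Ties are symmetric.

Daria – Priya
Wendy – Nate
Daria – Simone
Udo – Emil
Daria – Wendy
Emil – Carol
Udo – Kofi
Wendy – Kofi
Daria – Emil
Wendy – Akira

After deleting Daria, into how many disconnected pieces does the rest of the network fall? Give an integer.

Without Daria, the remaining ties split the others into: {Akira, Carol, Emil, Kofi, Nate, Udo, Wendy}; {Priya}; {Simone}.
That's 3 separate components.

3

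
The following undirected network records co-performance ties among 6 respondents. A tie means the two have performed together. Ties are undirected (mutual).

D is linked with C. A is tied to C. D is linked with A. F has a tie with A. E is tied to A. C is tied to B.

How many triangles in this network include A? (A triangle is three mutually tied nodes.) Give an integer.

1

A's neighbors: C, D, E, and F.
Neighbor pairs that are themselves tied: A–C–D. Each forms one triangle with A, for 1 in total.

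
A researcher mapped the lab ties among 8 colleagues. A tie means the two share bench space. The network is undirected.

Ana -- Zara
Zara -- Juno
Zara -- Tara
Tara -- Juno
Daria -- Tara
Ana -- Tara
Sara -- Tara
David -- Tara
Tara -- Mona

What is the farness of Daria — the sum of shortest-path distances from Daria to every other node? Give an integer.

Distances from Daria: Ana:2, David:2, Juno:2, Mona:2, Sara:2, Tara:1, Zara:2.
Sum = 2 + 2 + 2 + 2 + 2 + 1 + 2 = 13.

13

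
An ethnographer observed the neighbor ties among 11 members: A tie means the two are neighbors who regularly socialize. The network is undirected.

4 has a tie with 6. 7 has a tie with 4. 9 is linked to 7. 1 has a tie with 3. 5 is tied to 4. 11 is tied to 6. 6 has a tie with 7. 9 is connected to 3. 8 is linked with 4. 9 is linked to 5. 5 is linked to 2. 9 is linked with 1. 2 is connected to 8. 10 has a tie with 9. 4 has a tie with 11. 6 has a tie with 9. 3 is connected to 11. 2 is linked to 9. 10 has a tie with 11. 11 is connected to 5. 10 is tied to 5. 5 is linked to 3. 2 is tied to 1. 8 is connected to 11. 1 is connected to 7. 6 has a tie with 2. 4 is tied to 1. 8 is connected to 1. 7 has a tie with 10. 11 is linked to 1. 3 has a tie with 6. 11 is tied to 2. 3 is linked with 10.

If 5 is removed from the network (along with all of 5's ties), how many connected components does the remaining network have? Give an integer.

1

5's neighbors (2, 3, 4, 9, 10, and 11) remain reachable from one another through other ties, so the rest of the network stays in one piece.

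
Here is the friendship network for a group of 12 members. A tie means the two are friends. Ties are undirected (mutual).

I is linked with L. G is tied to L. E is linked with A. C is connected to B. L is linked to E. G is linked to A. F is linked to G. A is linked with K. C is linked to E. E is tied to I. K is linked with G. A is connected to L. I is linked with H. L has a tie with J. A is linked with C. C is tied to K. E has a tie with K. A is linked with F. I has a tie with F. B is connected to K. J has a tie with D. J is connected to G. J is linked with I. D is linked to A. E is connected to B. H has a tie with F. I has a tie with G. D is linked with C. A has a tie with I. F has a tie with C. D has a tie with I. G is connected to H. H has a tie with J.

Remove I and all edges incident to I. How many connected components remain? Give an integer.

I's neighbors (A, D, E, F, G, H, J, and L) remain reachable from one another through other ties, so the rest of the network stays in one piece.

1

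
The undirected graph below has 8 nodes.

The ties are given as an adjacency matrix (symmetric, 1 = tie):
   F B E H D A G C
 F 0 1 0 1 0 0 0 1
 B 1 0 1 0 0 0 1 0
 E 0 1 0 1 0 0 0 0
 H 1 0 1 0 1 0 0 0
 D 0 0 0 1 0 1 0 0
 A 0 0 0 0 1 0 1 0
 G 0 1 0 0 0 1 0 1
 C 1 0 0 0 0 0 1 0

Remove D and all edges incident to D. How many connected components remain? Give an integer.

1

D's neighbors (A and H) remain reachable from one another through other ties, so the rest of the network stays in one piece.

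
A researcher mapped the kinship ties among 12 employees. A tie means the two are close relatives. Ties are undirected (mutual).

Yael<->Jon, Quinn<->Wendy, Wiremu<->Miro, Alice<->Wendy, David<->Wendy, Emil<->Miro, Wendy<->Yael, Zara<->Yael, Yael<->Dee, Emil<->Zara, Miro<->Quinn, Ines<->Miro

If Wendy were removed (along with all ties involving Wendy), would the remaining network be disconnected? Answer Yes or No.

Yes

Removing Wendy leaves {Dee, Emil, Ines, Jon, Miro, Quinn, Wiremu, Yael, and Zara} with no path to {Alice}, so the network splits into 3 components. Wendy is a cut vertex.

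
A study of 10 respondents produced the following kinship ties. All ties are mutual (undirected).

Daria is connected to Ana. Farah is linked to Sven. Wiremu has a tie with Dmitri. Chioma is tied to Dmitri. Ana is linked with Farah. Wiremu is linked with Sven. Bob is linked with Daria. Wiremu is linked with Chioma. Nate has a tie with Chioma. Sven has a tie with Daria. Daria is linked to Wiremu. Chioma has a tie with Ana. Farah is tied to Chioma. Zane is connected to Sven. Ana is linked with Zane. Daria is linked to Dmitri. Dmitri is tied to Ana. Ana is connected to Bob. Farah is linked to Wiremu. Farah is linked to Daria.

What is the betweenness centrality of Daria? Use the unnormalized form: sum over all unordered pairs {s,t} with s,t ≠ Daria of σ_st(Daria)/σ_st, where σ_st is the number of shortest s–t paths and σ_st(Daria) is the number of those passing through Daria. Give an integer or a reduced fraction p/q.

Pairs whose geodesics pass through Daria — Wiremu–Ana: 1/4; Wiremu–Bob: 1; Farah–Dmitri: 1/4; Farah–Bob: 1/2; Dmitri–Sven: 1/2; Dmitri–Bob: 1/2; Ana–Sven: 1/3; Sven–Bob: 1.
All other pairs contribute 0.
Summing the contributions gives betweenness(Daria) = 13/3.

13/3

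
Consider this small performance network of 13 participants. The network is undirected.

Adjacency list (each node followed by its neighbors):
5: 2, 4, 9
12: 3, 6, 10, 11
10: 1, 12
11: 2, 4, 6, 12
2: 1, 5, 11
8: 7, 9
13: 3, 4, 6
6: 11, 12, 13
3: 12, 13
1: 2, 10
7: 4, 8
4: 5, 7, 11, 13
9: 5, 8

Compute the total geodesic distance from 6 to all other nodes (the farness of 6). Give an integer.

28

Distances from 6: 1:3, 2:2, 3:2, 4:2, 5:3, 7:3, 8:4, 9:4, 10:2, 11:1, 12:1, 13:1.
Sum = 3 + 2 + 2 + 2 + 3 + 3 + 4 + 4 + 2 + 1 + 1 + 1 = 28.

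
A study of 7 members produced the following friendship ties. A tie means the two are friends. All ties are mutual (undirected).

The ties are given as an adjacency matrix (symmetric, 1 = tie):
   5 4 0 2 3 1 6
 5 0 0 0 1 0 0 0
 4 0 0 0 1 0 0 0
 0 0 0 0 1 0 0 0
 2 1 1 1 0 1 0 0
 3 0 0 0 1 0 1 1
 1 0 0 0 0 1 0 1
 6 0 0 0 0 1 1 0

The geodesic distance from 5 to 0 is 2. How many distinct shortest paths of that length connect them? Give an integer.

1

The shortest distance is 2, and the only length-2 path is 5–2–0. So there is exactly 1 shortest path.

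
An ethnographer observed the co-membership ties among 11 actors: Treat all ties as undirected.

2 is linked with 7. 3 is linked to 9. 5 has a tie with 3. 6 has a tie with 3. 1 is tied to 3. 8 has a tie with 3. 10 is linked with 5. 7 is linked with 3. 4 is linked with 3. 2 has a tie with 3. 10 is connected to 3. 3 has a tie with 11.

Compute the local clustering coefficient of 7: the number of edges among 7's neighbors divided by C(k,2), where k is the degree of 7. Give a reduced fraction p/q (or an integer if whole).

1

7's neighbors: 2 and 3 (k = 2).
Possible neighbor pairs: C(2,2) = 1. Edges among them: 2–3 → e = 1.
Clustering(7) = 1/1.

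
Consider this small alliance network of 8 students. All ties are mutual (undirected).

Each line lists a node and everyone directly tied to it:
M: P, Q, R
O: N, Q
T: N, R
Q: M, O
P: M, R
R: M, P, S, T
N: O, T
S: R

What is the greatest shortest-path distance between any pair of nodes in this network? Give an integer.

Eccentricity of each node (its greatest distance to any other): M:3, N:3, O:4, P:3, Q:3, R:3, S:4, T:3.
The maximum eccentricity is 4, realized for instance by the pair S–O via S – R – M – Q – O. So the diameter is 4.

4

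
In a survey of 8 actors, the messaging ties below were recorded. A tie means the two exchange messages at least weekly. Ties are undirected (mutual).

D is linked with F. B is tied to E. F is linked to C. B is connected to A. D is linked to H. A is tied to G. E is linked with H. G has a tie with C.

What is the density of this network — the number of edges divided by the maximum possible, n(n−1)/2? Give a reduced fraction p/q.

There are 8 edges and 8 nodes, so the maximum possible is C(8,2) = 28.
Density = 8/28 = 2/7.

2/7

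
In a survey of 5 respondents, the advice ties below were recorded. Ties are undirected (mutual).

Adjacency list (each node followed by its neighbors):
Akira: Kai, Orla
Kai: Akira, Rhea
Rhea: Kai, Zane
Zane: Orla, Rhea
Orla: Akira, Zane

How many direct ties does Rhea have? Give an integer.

Rhea is directly tied to Kai and Zane. That is 2 neighbors, so the degree of Rhea is 2.

2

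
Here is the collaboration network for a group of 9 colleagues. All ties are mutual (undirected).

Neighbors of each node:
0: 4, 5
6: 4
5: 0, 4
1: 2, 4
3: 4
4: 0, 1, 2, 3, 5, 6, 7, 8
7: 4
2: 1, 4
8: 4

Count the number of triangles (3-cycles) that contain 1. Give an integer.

1's neighbors: 2 and 4.
Neighbor pairs that are themselves tied: 1–2–4. Each forms one triangle with 1, for 1 in total.

1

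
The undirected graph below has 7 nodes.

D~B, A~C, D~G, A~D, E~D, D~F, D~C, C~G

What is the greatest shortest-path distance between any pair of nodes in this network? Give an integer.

Eccentricity of each node (its greatest distance to any other): A:2, B:2, C:2, D:1, E:2, F:2, G:2.
The maximum eccentricity is 2, realized for instance by the pair F–G via F – D – G. So the diameter is 2.

2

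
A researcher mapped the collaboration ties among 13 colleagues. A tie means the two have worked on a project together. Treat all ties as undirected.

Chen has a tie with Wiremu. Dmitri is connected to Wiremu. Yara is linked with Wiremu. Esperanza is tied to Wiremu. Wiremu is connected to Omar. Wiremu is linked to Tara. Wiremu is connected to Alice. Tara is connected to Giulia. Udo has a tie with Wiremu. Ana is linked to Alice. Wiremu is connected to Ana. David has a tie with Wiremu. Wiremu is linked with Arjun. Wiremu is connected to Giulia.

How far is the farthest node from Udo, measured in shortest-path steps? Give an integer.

2

Distances from Udo: Alice:2, Ana:2, Arjun:2, Chen:2, David:2, Dmitri:2, Esperanza:2, Giulia:2, Omar:2, Tara:2, Wiremu:1, Yara:2.
The largest is 2 (to Tara, Chen, David, Esperanza, Ana, Giulia, Arjun, Dmitri, Omar, Yara, and Alice), so the eccentricity of Udo is 2.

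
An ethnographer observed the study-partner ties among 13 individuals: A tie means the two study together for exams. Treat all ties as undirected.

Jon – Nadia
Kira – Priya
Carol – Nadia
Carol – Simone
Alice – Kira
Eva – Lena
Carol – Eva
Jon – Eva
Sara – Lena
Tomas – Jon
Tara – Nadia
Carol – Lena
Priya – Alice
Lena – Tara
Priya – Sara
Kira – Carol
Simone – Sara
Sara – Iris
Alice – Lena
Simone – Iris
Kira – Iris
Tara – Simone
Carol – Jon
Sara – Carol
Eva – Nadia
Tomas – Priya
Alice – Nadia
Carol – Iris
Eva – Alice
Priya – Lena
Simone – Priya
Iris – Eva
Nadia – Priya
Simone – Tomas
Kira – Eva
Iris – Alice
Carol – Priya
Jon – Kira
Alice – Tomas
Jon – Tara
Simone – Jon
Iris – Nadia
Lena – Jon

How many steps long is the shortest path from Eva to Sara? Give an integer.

One shortest route is Eva – Lena – Sara, which uses 2 edges, and Eva and Sara are not directly tied, so nothing shorter exists. So d(Eva,Sara) = 2.

2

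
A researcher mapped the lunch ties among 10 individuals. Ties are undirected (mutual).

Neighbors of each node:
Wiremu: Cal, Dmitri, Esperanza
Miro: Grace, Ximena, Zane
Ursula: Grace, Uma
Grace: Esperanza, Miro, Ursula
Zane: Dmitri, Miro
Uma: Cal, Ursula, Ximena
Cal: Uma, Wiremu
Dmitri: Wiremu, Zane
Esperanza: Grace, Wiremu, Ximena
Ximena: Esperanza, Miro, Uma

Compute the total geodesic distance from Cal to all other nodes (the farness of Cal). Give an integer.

Distances from Cal: Dmitri:2, Esperanza:2, Grace:3, Miro:3, Uma:1, Ursula:2, Wiremu:1, Ximena:2, Zane:3.
Sum = 2 + 2 + 3 + 3 + 1 + 2 + 1 + 2 + 3 = 19.

19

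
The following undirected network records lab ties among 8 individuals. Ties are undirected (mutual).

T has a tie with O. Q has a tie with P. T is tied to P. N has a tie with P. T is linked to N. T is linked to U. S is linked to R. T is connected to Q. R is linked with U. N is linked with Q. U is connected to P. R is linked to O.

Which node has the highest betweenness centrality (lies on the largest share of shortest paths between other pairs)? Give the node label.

T

Unnormalized betweenness of each node: N:0, O:7/3, P:7/3, Q:0, R:13/2, S:0, T:43/6, U:17/3.
T has the largest value, 43/6, making it the main broker — the node through which the most shortest paths run.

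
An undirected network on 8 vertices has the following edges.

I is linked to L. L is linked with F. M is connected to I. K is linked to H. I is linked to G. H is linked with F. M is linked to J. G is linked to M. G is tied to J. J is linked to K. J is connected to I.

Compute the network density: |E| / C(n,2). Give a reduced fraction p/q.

11/28

There are 11 edges and 8 nodes, so the maximum possible is C(8,2) = 28.
Density = 11/28.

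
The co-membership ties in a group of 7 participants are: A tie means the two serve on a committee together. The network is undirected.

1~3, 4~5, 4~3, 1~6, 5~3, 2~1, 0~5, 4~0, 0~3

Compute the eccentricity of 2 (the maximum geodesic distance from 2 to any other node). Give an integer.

3

Distances from 2: 0:3, 1:1, 3:2, 4:3, 5:3, 6:2.
The largest is 3 (to 5, 4, and 0), so the eccentricity of 2 is 3.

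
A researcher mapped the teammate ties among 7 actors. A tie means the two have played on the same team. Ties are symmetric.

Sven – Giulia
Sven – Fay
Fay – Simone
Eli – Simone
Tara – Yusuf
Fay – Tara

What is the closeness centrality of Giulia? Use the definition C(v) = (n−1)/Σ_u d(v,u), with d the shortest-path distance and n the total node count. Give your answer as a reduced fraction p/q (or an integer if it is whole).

Distances from Giulia: Eli:4, Fay:2, Simone:3, Sven:1, Tara:3, Yusuf:4. Sum = 17.
n = 7, so closeness = 6/17.

6/17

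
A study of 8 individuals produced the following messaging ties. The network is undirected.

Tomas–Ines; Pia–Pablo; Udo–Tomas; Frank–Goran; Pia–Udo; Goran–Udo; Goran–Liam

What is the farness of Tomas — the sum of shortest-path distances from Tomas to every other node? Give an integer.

15

Distances from Tomas: Frank:3, Goran:2, Ines:1, Liam:3, Pablo:3, Pia:2, Udo:1.
Sum = 3 + 2 + 1 + 3 + 3 + 2 + 1 = 15.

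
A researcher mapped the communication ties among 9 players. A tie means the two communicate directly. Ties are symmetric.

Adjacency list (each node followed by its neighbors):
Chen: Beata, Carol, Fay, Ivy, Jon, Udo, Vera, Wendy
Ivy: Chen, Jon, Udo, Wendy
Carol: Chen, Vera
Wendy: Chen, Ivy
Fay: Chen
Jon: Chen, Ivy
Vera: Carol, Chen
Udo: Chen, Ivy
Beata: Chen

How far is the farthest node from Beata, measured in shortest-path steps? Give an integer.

2

Distances from Beata: Carol:2, Chen:1, Fay:2, Ivy:2, Jon:2, Udo:2, Vera:2, Wendy:2.
The largest is 2 (to Fay, Vera, Jon, Ivy, Udo, Wendy, and Carol), so the eccentricity of Beata is 2.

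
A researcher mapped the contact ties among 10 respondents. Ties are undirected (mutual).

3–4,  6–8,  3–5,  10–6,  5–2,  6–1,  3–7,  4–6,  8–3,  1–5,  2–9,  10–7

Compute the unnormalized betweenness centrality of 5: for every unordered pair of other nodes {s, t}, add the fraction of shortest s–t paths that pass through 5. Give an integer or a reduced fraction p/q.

31/2

Pairs whose geodesics pass through 5 — 3–2: 1; 3–1: 1; 3–9: 1; 2–10: 2/2; 2–7: 1; 2–6: 1; 2–4: 1; 2–1: 1; 2–8: 1; 10–9: 2/2; 7–1: 1/2; 7–9: 1; 6–9: 1; 4–9: 1 … (+2 more pairs).
All other pairs contribute 0.
Summing the contributions gives betweenness(5) = 31/2.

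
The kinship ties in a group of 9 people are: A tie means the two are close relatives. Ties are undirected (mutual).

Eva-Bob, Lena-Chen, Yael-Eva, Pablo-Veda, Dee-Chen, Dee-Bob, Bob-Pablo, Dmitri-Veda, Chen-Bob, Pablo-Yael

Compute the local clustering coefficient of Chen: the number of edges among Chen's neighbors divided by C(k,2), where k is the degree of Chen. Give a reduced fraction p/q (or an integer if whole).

Chen's neighbors: Bob, Dee, and Lena (k = 3).
Possible neighbor pairs: C(3,2) = 3. Edges among them: Bob–Dee → e = 1.
Clustering(Chen) = 1/3.

1/3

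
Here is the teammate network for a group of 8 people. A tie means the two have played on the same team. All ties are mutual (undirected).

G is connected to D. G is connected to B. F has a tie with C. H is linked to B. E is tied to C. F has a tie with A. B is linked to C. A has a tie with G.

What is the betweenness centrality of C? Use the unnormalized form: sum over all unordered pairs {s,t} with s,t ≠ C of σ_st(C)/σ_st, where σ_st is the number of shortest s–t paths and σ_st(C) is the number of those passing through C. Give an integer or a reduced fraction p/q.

8

Pairs whose geodesics pass through C — H–F: 1; H–E: 1; G–E: 1; B–F: 1; B–E: 1; A–E: 1; D–E: 1; F–E: 1.
All other pairs contribute 0.
Summing the contributions gives betweenness(C) = 8.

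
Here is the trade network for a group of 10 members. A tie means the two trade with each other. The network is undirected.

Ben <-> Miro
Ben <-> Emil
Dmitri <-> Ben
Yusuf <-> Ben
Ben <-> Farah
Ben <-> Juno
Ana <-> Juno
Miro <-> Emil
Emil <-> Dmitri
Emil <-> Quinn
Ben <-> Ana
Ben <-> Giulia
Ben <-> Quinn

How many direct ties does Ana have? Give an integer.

Ana is directly tied to Ben and Juno. That is 2 neighbors, so the degree of Ana is 2.

2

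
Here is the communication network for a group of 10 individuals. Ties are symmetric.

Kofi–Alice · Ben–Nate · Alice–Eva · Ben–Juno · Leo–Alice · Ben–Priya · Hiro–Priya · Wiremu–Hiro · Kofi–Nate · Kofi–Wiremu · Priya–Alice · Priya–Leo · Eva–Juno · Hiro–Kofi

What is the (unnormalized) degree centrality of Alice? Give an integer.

4

Alice is directly tied to Eva, Kofi, Leo, and Priya. That is 4 neighbors, so the degree of Alice is 4.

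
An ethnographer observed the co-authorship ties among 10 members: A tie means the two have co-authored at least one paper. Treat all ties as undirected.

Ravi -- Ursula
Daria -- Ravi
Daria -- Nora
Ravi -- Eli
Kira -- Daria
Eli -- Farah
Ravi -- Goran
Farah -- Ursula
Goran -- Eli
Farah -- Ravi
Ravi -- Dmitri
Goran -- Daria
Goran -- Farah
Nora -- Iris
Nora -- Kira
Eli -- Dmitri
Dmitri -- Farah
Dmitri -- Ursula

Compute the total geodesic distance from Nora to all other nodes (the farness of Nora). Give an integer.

Distances from Nora: Daria:1, Dmitri:3, Eli:3, Farah:3, Goran:2, Iris:1, Kira:1, Ravi:2, Ursula:3.
Sum = 1 + 3 + 3 + 3 + 2 + 1 + 1 + 2 + 3 = 19.

19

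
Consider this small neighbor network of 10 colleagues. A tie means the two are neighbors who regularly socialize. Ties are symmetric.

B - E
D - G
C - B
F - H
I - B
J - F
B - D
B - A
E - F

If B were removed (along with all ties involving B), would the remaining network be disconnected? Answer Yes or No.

Yes

Removing B leaves {D and G} with no path to {E, F, H, and J}, so the network splits into 5 components. B is a cut vertex.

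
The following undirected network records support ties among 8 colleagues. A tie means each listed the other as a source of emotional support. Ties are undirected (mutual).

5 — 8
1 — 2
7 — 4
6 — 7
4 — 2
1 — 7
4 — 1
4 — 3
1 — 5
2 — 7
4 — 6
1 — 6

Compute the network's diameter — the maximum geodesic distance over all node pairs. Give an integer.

Eccentricity of each node (its greatest distance to any other): 1:2, 2:3, 3:4, 4:3, 5:3, 6:3, 7:3, 8:4.
The maximum eccentricity is 4, realized for instance by the pair 8–3 via 8 – 5 – 1 – 4 – 3. So the diameter is 4.

4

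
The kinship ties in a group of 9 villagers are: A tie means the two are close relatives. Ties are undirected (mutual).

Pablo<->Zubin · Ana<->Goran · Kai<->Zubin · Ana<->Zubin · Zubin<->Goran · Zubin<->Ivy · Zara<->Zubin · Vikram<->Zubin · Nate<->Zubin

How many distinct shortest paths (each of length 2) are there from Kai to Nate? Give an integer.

1

The shortest distance is 2, and the only length-2 path is Kai–Zubin–Nate. So there is exactly 1 shortest path.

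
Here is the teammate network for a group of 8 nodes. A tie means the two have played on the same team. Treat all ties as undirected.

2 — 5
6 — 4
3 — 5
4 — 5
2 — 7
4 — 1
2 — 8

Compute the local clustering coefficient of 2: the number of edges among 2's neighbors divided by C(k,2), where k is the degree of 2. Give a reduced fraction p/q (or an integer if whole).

2's neighbors: 5, 7, and 8 (k = 3).
Possible neighbor pairs: C(3,2) = 3. Edges among them: none → e = 0.
Clustering(2) = 0/3 = 0.

0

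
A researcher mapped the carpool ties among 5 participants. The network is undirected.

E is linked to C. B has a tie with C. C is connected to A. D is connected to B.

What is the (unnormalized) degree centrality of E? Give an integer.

1

E is directly tied to C. That is 1 neighbor, so the degree of E is 1.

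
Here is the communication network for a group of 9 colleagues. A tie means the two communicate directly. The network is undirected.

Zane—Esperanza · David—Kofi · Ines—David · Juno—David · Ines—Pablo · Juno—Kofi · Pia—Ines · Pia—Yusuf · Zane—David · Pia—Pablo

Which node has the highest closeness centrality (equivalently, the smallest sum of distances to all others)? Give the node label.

David

Farness (sum of distances to all others) for each node — David:13, Esperanza:25, Ines:14, Juno:19, Kofi:19, Pablo:19, Pia:18, Yusuf:25, Zane:18.
The smallest farness is 13, for David, so David has the highest closeness.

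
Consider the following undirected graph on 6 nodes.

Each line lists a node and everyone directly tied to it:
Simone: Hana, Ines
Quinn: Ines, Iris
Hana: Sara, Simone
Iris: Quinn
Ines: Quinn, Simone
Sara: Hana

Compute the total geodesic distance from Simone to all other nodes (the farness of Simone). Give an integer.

9

Distances from Simone: Hana:1, Ines:1, Iris:3, Quinn:2, Sara:2.
Sum = 1 + 1 + 3 + 2 + 2 = 9.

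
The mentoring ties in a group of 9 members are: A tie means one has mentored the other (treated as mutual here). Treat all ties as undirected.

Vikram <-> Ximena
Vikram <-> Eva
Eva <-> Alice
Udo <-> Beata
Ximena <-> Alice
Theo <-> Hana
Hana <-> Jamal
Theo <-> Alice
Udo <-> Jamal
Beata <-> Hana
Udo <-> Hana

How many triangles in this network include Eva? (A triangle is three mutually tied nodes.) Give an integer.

Eva's neighbors are Alice and Vikram, but none of them are tied to each other, so no triangle contains Eva.

0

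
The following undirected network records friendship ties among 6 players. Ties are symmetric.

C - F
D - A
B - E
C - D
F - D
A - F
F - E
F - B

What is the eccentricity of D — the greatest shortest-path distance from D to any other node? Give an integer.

2

Distances from D: A:1, B:2, C:1, E:2, F:1.
The largest is 2 (to B and E), so the eccentricity of D is 2.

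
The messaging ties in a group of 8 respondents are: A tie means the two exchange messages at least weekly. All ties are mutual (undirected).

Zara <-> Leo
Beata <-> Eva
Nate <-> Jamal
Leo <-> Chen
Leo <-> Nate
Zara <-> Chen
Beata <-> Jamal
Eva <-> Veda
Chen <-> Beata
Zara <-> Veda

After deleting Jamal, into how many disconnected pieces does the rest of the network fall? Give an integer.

Jamal's neighbors (Beata and Nate) remain reachable from one another through other ties, so the rest of the network stays in one piece.

1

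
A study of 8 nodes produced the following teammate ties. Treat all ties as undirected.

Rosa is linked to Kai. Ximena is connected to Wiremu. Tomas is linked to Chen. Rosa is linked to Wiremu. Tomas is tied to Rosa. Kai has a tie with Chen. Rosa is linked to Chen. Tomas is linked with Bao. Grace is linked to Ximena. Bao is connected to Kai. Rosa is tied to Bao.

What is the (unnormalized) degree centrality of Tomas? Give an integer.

Tomas is directly tied to Bao, Chen, and Rosa. That is 3 neighbors, so the degree of Tomas is 3.

3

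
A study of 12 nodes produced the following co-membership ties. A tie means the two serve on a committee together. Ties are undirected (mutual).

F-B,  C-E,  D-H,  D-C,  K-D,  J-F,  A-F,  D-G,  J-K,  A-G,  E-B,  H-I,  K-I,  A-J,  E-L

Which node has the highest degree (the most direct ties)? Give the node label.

Degrees — A:3, B:2, C:2, D:4, E:3, F:3, G:2, H:2, I:2, J:3, K:3, L:1.
The maximum is 4, attained only by D.

D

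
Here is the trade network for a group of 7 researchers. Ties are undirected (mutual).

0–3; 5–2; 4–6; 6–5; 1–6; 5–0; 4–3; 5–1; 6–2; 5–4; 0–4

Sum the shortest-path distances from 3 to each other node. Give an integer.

Distances from 3: 0:1, 1:3, 2:3, 4:1, 5:2, 6:2.
Sum = 1 + 3 + 3 + 1 + 2 + 2 = 12.

12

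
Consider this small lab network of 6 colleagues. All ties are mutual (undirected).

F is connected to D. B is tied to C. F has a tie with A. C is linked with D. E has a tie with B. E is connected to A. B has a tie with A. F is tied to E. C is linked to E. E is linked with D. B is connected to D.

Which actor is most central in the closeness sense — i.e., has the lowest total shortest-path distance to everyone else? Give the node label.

E

Farness (sum of distances to all others) for each node — A:7, B:6, C:7, D:6, E:5, F:7.
The smallest farness is 5, for E, so E has the highest closeness.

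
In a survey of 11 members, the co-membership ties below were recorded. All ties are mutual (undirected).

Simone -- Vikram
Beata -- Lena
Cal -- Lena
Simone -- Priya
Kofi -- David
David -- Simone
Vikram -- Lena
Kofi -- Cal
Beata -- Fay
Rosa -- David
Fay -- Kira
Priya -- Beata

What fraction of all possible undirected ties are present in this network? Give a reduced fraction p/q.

12/55

There are 12 edges and 11 nodes, so the maximum possible is C(11,2) = 55.
Density = 12/55.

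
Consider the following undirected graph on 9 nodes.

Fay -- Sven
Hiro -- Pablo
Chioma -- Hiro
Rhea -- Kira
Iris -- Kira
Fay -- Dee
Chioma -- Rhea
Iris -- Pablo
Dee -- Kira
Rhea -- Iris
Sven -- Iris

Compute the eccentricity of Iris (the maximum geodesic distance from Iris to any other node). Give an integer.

Distances from Iris: Chioma:2, Dee:2, Fay:2, Hiro:2, Kira:1, Pablo:1, Rhea:1, Sven:1.
The largest is 2 (to Chioma, Dee, Fay, and Hiro), so the eccentricity of Iris is 2.

2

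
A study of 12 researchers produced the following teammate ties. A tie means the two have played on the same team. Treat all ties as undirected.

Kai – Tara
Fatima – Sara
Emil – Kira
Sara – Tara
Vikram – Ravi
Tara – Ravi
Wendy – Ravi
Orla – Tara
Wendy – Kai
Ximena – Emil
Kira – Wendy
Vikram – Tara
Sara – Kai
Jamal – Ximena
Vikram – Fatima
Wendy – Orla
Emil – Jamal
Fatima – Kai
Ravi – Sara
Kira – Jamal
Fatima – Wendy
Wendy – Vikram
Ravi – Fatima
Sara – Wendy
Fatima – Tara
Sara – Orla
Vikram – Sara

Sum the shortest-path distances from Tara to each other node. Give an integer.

Distances from Tara: Emil:4, Fatima:1, Jamal:4, Kai:1, Kira:3, Orla:1, Ravi:1, Sara:1, Vikram:1, Wendy:2, Ximena:5.
Sum = 4 + 1 + 4 + 1 + 3 + 1 + 1 + 1 + 1 + 2 + 5 = 24.

24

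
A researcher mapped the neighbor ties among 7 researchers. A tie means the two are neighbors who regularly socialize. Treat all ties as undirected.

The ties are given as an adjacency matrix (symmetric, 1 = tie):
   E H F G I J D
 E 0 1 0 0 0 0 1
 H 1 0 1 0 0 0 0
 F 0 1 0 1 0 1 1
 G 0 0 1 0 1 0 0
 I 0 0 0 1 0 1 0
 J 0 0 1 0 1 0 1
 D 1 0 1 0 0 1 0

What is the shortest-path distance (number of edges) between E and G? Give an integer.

3

One shortest route is E – H – F – G, which uses 3 edges, and at distance 2 from E we only reach {F, J}, which does not include G. So d(E,G) = 3.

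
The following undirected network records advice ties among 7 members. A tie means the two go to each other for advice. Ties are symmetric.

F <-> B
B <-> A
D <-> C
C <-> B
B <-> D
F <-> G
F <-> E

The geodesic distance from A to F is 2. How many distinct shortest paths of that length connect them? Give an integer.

1

The shortest distance is 2, and the only length-2 path is A–B–F. So there is exactly 1 shortest path.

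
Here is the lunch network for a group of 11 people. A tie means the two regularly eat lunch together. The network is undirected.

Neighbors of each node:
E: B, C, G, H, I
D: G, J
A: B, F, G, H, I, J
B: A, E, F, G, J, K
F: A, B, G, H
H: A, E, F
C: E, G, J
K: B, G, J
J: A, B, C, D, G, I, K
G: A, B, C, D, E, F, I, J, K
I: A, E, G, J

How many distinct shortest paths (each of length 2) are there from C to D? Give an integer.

2

The shortest distance is 2. The length-2 paths are: C–G–D; C–J–D.
That gives 2 distinct shortest paths.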